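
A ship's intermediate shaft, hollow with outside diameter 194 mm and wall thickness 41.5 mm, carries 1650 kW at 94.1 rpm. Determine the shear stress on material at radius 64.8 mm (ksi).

12.7 ksi

ω = 2π·94.1/60 = 9.854 rad/s, so T = P/ω = 1650×10³ / 9.854 = 167400 N·m.
J = π(d_o⁴ − d_i⁴)/32 = π(0.194⁴ − 0.111⁴)/32 = 1.242×10^-4 m⁴.
Shear stress varies linearly with radius: τ = T·r/J = 167400 × 0.0648 / 1.242×10^-4 = 8.739×10^7 Pa.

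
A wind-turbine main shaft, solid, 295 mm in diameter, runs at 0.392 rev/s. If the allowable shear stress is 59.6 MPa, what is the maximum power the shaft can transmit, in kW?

J = πd⁴/32 = π(0.295)⁴/32 = 7.435×10^-4 m⁴.
T_max = τ_allow·J/r = 5.96×10^7 × 7.435×10^-4 / 0.147 = 300400 N·m.
ω = 2π·0.392 = 2.463 rad/s, so P_max = T_max·ω = 7.400×10^5 W.

740 kW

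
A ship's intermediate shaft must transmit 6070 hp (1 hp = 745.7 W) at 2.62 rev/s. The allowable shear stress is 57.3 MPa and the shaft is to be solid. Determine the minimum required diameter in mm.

ω = 2π·2.62 = 16.46 rad/s, so T = P/ω = 6070×745.7 / 16.46 = 275000 N·m.
For a solid shaft τ_max = 16T/(πd³), so d = (16T/(π τ_allow))^(1/3) = (16·275000/(π·5.73×10^7))^(1/3) = 0.2902 m.

290 mm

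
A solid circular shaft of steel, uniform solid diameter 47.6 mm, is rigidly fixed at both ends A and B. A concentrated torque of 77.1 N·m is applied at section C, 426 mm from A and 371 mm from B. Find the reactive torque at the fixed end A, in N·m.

35.9 N·m

With uniform GJ and both ends fixed, compatibility θ_AC = θ_CB gives T_A·a = T_B·b, together with T_A + T_B = T₀.
T_A = T₀·b/(a+b) = 77.10·371/797.0 = 35.89 N·m; T_B = 41.21 N·m.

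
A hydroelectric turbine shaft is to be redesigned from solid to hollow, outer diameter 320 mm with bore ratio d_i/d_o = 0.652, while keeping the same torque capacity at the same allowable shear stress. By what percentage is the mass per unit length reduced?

34.3 %

Equal τ_max and T ⇒ the solid shaft needs d_s³ = d_o³(1−k⁴), so d_s = 320·(1−0.652⁴)^(1/3) = 299.4 mm.
Area ratio A_h/A_s = d_o²(1−k²)/d_s² = (1−k²)/(1−k⁴)^(2/3) = 0.6566.
Mass saving = 1 − 0.6566 = 34.3 %.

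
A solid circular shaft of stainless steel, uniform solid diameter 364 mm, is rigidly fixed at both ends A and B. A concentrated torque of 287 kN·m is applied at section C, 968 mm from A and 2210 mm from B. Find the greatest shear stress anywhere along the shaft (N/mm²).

With uniform GJ and both ends fixed, compatibility θ_AC = θ_CB gives T_A·a = T_B·b, together with T_A + T_B = T₀.
T_A = T₀·b/(a+b) = 287000·2210/3178 = 199600 N·m; T_B = 87420 N·m.
τ in each portion: τ_AC = 2.11×10^7 Pa, τ_CB = 9.23×10^6 Pa; maximum is in AC.
τ_max = T_AC·r/J = 199600·0.182/1.72×10^-3 = 2.108×10^7 Pa.

21.1 N/mm²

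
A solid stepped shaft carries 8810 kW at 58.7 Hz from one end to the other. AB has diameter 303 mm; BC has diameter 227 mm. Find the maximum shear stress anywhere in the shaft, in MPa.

10.4 MPa

ω = 2π·58.7 = 368.8 rad/s, so T = P/ω = 8810×10³ / 368.8 = 23890 N·m.
Under the same torque, τ_max = 16T/(πd³) is largest where d is smallest — segment BC (d = 227 mm).
τ_max = 16·23890/(π·(0.227)³) = 1.040×10^7 Pa.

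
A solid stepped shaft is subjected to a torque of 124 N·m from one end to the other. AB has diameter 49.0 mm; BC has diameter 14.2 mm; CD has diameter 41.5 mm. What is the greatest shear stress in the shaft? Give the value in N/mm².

Under the same torque, τ_max = 16T/(πd³) is largest where d is smallest — segment BC (d = 14.2 mm).
τ_max = 16·124.0/(π·(0.0142)³) = 2.206×10^8 Pa.

221 N/mm²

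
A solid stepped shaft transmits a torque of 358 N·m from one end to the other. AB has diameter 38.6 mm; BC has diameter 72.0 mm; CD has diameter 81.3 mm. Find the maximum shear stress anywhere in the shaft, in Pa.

Under the same torque, τ_max = 16T/(πd³) is largest where d is smallest — segment AB (d = 38.6 mm).
τ_max = 16·358.0/(π·(0.0386)³) = 3.170×10^7 Pa.

3.17e7 Pa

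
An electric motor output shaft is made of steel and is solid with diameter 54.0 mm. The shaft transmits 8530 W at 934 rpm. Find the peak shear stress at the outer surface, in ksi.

ω = 2π·934/60 = 97.81 rad/s, so T = P/ω = 8530 / 97.81 = 87.21 N·m.
J = πd⁴/32 = π(0.0540)⁴/32 = 8.348×10^-7 m⁴.
τ_max = T·r/J = 87.21 × 0.0270 / 8.348×10^-7 = 2.821×10^6 Pa.

0.409 ksi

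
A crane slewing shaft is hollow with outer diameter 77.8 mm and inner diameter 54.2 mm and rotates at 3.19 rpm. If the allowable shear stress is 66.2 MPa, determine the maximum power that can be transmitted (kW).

J = π(d_o⁴ − d_i⁴)/32 = π(0.0778⁴ − 0.0542⁴)/32 = 2.750×10^-6 m⁴.
T_max = τ_allow·J/r = 6.62×10^7 × 2.750×10^-6 / 0.0389 = 4679 N·m.
ω = 2π·3.19/60 = 0.3341 rad/s, so P_max = T_max·ω = 1563 W.

1.56 kW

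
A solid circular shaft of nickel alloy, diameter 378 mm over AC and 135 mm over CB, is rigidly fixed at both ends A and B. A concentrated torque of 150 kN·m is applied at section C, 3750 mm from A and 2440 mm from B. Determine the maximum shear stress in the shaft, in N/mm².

13.8 N/mm²

Compatibility: T_A·a/J_AC = T_B·b/J_CB with T_A + T_B = T₀.
J_AC = 2.00×10^-3 m⁴, J_CB = 3.26×10^-5 m⁴, so T_A = T₀·(J_AC/a)/((J_AC/a)+(J_CB/b)) = 146300 N·m, T_B = 3659 N·m.
τ in each portion: τ_AC = 1.38×10^7 Pa, τ_CB = 7.57×10^6 Pa; maximum is in AC.
τ_max = T_AC·r/J = 146300·0.189/2.00×10^-3 = 1.380×10^7 Pa.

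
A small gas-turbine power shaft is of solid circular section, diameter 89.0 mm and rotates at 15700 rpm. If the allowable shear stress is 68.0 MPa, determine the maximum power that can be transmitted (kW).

15500 kW

J = πd⁴/32 = π(0.0890)⁴/32 = 6.160×10^-6 m⁴.
T_max = τ_allow·J/r = 6.80×10^7 × 6.160×10^-6 / 0.0445 = 9413 N·m.
ω = 2π·15700/60 = 1644 rad/s, so P_max = T_max·ω = 1.548×10^7 W.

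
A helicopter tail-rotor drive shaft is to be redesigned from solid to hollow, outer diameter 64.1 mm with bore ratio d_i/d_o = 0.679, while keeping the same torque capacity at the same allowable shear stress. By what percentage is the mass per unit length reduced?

Equal τ_max and T ⇒ the solid shaft needs d_s³ = d_o³(1−k⁴), so d_s = 64.1·(1−0.679⁴)^(1/3) = 59.19 mm.
Area ratio A_h/A_s = d_o²(1−k²)/d_s² = (1−k²)/(1−k⁴)^(2/3) = 0.6320.
Mass saving = 1 − 0.6320 = 36.8 %.

36.8 %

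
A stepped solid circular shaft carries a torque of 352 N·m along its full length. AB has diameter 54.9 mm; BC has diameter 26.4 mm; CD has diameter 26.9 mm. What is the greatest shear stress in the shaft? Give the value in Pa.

9.74e7 Pa

Under the same torque, τ_max = 16T/(πd³) is largest where d is smallest — segment BC (d = 26.4 mm).
τ_max = 16·352.0/(π·(0.0264)³) = 9.743×10^7 Pa.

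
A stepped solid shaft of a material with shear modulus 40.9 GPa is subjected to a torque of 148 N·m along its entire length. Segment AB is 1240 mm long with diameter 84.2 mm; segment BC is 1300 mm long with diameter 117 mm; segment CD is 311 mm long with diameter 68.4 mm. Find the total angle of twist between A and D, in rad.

0.00169 rad

J_AB = π(0.0842)⁴/32 = 4.93×10^-6 m⁴; J_BC = π(0.117)⁴/32 = 1.84×10^-5 m⁴; J_CD = π(0.0684)⁴/32 = 2.15×10^-6 m⁴.
θ = (T/G)·Σ L_i/J_i = (148.0/40.9×10⁹)·(1.24/4.93×10^-6 + 1.30/1.84×10^-5 + 0.311/2.15×10^-6) = 1.689×10^-3 rad.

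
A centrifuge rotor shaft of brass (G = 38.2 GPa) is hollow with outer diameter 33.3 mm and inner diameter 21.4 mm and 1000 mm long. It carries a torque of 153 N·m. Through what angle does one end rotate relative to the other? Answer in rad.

J = π(d_o⁴ − d_i⁴)/32 = π(0.0333⁴ − 0.0214⁴)/32 = 1.001×10^-7 m⁴.
θ = T·L/(G·J) = 153.0 × 1.00 / (38.2×10⁹ × 1.001×10^-7) = 0.04000 rad.

0.0400 rad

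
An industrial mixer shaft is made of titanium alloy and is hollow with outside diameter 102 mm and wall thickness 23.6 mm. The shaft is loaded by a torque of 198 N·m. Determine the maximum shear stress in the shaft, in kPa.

J = π(d_o⁴ − d_i⁴)/32 = π(0.102⁴ − 0.0548⁴)/32 = 9.741×10^-6 m⁴.
τ_max = T·r/J = 198.0 × 0.0510 / 9.741×10^-6 = 1.037×10^6 Pa.

1040 kPa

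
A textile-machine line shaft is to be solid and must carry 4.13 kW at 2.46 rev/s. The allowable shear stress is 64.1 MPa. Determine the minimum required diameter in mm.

27.7 mm

ω = 2π·2.46 = 15.46 rad/s, so T = P/ω = 4.13×10³ / 15.46 = 267.2 N·m.
For a solid shaft τ_max = 16T/(πd³), so d = (16T/(π τ_allow))^(1/3) = (16·267.2/(π·6.41×10^7))^(1/3) = 0.02769 m.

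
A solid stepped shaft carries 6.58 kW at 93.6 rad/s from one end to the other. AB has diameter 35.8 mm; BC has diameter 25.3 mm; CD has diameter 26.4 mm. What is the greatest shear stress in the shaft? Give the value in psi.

ω = 93.6 rad/s, so T = P/ω = 6.58×10³ / 93.60 = 70.30 N·m.
Under the same torque, τ_max = 16T/(πd³) is largest where d is smallest — segment BC (d = 25.3 mm).
τ_max = 16·70.30/(π·(0.0253)³) = 2.211×10^7 Pa.

3210 psi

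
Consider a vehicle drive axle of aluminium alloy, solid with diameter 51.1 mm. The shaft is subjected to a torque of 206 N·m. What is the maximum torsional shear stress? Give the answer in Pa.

J = πd⁴/32 = π(0.0511)⁴/32 = 6.694×10^-7 m⁴.
τ_max = T·r/J = 206.0 × 0.0255 / 6.694×10^-7 = 7.863×10^6 Pa.

7.86e6 Pa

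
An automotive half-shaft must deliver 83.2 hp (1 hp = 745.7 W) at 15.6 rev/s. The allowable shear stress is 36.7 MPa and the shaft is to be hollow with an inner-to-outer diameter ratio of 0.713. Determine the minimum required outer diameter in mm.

49.1 mm

ω = 2π·15.6 = 98.02 rad/s, so T = P/ω = 83.2×745.7 / 98.02 = 633.0 N·m.
For a hollow shaft with d_i/d_o = 0.713: τ_max = 16T/(π d_o³ (1−k⁴)), so d_o = [16T/(π τ_allow (1−k⁴))]^(1/3) = [16·633.0/(π·3.67×10^7·0.7416)]^(1/3) = 0.04911 m.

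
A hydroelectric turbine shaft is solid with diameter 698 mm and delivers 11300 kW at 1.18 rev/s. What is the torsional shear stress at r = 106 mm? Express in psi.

1010 psi

ω = 2π·1.18 = 7.414 rad/s, so T = P/ω = 11300×10³ / 7.414 = 1.524e6 N·m.
J = πd⁴/32 = π(0.698)⁴/32 = 0.02330 m⁴.
Shear stress varies linearly with radius: τ = T·r/J = 1.524e6 × 0.106 / 0.02330 = 6.933×10^6 Pa.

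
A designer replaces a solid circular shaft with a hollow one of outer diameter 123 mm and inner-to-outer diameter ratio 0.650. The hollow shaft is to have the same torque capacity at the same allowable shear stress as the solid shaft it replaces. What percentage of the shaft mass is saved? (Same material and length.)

Equal τ_max and T ⇒ the solid shaft needs d_s³ = d_o³(1−k⁴), so d_s = 123·(1−0.650⁴)^(1/3) = 115.2 mm.
Area ratio A_h/A_s = d_o²(1−k²)/d_s² = (1−k²)/(1−k⁴)^(2/3) = 0.6584.
Mass saving = 1 − 0.6584 = 34.2 %.

34.2 %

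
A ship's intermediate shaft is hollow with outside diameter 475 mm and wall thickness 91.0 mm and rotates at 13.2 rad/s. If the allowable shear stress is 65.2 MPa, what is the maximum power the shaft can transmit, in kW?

15500 kW

J = π(d_o⁴ − d_i⁴)/32 = π(0.475⁴ − 0.293⁴)/32 = 4.274×10^-3 m⁴.
T_max = τ_allow·J/r = 6.52×10^7 × 4.274×10^-3 / 0.237 = 1.173e6 N·m.
ω = 13.2 rad/s, so P_max = T_max·ω = 1.549×10^7 W.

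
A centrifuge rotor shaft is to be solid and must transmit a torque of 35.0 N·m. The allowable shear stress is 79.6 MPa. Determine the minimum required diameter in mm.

For a solid shaft τ_max = 16T/(πd³), so d = (16T/(π τ_allow))^(1/3) = (16·35.00/(π·7.96×10^7))^(1/3) = 0.01308 m.

13.1 mm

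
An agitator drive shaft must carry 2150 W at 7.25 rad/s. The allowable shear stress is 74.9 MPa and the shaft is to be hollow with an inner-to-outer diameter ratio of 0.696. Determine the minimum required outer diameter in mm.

29.8 mm

ω = 7.25 rad/s, so T = P/ω = 2150 / 7.250 = 296.6 N·m.
For a hollow shaft with d_i/d_o = 0.696: τ_max = 16T/(π d_o³ (1−k⁴)), so d_o = [16T/(π τ_allow (1−k⁴))]^(1/3) = [16·296.6/(π·7.49×10^7·0.7653)]^(1/3) = 0.02976 m.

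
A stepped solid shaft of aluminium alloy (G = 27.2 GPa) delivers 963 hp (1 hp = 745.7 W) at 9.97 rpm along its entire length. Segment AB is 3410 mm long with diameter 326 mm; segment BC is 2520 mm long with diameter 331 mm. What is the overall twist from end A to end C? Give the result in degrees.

ω = 2π·9.97/60 = 1.044 rad/s, so T = P/ω = 963×745.7 / 1.044 = 687800 N·m.
J_AB = π(0.326)⁴/32 = 1.11×10^-3 m⁴; J_BC = π(0.331)⁴/32 = 1.18×10^-3 m⁴.
θ = (T/G)·Σ L_i/J_i = (687800/27.2×10⁹)·(3.41/1.11×10^-3 + 2.52/1.18×10^-3) = 0.1318 rad.

7.55°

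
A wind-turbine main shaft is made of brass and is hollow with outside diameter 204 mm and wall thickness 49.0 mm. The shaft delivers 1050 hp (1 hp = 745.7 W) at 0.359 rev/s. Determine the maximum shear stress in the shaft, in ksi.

32.6 ksi

ω = 2π·0.359 = 2.256 rad/s, so T = P/ω = 1050×745.7 / 2.256 = 347100 N·m.
J = π(d_o⁴ − d_i⁴)/32 = π(0.204⁴ − 0.106⁴)/32 = 1.576×10^-4 m⁴.
τ_max = T·r/J = 347100 × 0.102 / 1.576×10^-4 = 2.246×10^8 Pa.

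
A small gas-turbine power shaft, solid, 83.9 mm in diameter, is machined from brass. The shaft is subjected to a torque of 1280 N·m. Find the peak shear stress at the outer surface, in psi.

J = πd⁴/32 = π(0.0839)⁴/32 = 4.865×10^-6 m⁴.
τ_max = T·r/J = 1280 × 0.0420 / 4.865×10^-6 = 1.104×10^7 Pa.

1600 psi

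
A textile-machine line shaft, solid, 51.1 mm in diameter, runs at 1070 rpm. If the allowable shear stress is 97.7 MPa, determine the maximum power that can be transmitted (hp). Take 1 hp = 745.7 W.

385 hp

J = πd⁴/32 = π(0.0511)⁴/32 = 6.694×10^-7 m⁴.
T_max = τ_allow·J/r = 9.77×10^7 × 6.694×10^-7 / 0.0255 = 2560 N·m.
ω = 2π·1070/60 = 112.1 rad/s, so P_max = T_max·ω = 2.868×10^5 W.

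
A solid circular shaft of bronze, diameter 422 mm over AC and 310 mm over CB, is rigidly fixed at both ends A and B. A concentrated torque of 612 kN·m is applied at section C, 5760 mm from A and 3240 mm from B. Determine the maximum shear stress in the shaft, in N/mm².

Compatibility: T_A·a/J_AC = T_B·b/J_CB with T_A + T_B = T₀.
J_AC = 3.11×10^-3 m⁴, J_CB = 9.07×10^-4 m⁴, so T_A = T₀·(J_AC/a)/((J_AC/a)+(J_CB/b)) = 403200 N·m, T_B = 208800 N·m.
τ in each portion: τ_AC = 2.73×10^7 Pa, τ_CB = 3.57×10^7 Pa; maximum is in CB.
τ_max = T_CB·r/J = 208800·0.155/9.07×10^-4 = 3.569×10^7 Pa.

35.7 N/mm²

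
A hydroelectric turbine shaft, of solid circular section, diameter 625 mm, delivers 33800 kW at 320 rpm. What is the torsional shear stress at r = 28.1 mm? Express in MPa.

1.89 MPa

ω = 2π·320/60 = 33.51 rad/s, so T = P/ω = 33800×10³ / 33.51 = 1.009e6 N·m.
J = πd⁴/32 = π(0.625)⁴/32 = 0.01498 m⁴.
Shear stress varies linearly with radius: τ = T·r/J = 1.009e6 × 0.0281 / 0.01498 = 1.892×10^6 Pa.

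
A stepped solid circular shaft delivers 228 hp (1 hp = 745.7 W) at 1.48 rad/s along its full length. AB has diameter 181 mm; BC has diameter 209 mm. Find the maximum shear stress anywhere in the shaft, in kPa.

ω = 1.48 rad/s, so T = P/ω = 228×745.7 / 1.480 = 114900 N·m.
Under the same torque, τ_max = 16T/(πd³) is largest where d is smallest — segment AB (d = 181 mm).
τ_max = 16·114900/(π·(0.181)³) = 9.867×10^7 Pa.

98700 kPa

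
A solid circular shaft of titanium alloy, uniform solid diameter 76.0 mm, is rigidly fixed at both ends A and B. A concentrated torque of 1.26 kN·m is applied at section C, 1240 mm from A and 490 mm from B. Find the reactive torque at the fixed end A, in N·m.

With uniform GJ and both ends fixed, compatibility θ_AC = θ_CB gives T_A·a = T_B·b, together with T_A + T_B = T₀.
T_A = T₀·b/(a+b) = 1260·490/1730 = 356.9 N·m; T_B = 903.1 N·m.

357 N·m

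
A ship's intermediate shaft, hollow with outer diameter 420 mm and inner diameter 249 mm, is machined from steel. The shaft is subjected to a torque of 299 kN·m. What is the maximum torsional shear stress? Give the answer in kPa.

23500 kPa

J = π(d_o⁴ − d_i⁴)/32 = π(0.420⁴ − 0.249⁴)/32 = 2.678×10^-3 m⁴.
τ_max = T·r/J = 299000 × 0.210 / 2.678×10^-3 = 2.345×10^7 Pa.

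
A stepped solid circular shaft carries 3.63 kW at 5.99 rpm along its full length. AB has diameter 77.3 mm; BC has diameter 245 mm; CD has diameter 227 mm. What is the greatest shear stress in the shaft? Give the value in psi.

ω = 2π·5.99/60 = 0.6273 rad/s, so T = P/ω = 3.63×10³ / 0.6273 = 5787 N·m.
Under the same torque, τ_max = 16T/(πd³) is largest where d is smallest — segment AB (d = 77.3 mm).
τ_max = 16·5787/(π·(0.0773)³) = 6.381×10^7 Pa.

9250 psi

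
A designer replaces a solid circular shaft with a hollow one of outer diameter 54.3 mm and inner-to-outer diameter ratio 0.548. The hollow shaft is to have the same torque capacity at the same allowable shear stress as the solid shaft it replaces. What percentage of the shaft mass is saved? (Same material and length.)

25.5 %

Equal τ_max and T ⇒ the solid shaft needs d_s³ = d_o³(1−k⁴), so d_s = 54.3·(1−0.548⁴)^(1/3) = 52.62 mm.
Area ratio A_h/A_s = d_o²(1−k²)/d_s² = (1−k²)/(1−k⁴)^(2/3) = 0.7452.
Mass saving = 1 − 0.7452 = 25.5 %.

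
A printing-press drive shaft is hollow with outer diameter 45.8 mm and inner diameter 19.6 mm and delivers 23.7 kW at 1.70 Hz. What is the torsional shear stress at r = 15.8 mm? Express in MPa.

ω = 2π·1.70 = 10.68 rad/s, so T = P/ω = 23.7×10³ / 10.68 = 2219 N·m.
J = π(d_o⁴ − d_i⁴)/32 = π(0.0458⁴ − 0.0196⁴)/32 = 4.175×10^-7 m⁴.
Shear stress varies linearly with radius: τ = T·r/J = 2219 × 0.0158 / 4.175×10^-7 = 8.397×10^7 Pa.

84.0 MPa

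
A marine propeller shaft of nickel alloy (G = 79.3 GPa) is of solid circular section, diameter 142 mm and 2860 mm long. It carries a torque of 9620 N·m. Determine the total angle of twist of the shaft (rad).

J = πd⁴/32 = π(0.142)⁴/32 = 3.992×10^-5 m⁴.
θ = T·L/(G·J) = 9620 × 2.86 / (79.3×10⁹ × 3.992×10^-5) = 8.692×10^-3 rad.

0.00869 rad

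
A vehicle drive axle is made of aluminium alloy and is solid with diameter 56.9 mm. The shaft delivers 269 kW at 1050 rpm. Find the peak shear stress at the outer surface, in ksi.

9.81 ksi

ω = 2π·1050/60 = 110.0 rad/s, so T = P/ω = 269×10³ / 110.0 = 2446 N·m.
J = πd⁴/32 = π(0.0569)⁴/32 = 1.029×10^-6 m⁴.
τ_max = T·r/J = 2446 × 0.0284 / 1.029×10^-6 = 6.763×10^7 Pa.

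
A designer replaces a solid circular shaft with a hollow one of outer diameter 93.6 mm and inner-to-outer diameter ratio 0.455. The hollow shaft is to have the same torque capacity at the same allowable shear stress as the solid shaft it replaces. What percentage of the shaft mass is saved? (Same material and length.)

18.4 %

Equal τ_max and T ⇒ the solid shaft needs d_s³ = d_o³(1−k⁴), so d_s = 93.6·(1−0.455⁴)^(1/3) = 92.24 mm.
Area ratio A_h/A_s = d_o²(1−k²)/d_s² = (1−k²)/(1−k⁴)^(2/3) = 0.8165.
Mass saving = 1 − 0.8165 = 18.4 %.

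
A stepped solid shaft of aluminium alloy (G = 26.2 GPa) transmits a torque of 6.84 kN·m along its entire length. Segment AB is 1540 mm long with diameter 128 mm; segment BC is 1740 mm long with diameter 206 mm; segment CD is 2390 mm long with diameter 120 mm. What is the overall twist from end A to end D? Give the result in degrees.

J_AB = π(0.128)⁴/32 = 2.64×10^-5 m⁴; J_BC = π(0.206)⁴/32 = 1.77×10^-4 m⁴; J_CD = π(0.120)⁴/32 = 2.04×10^-5 m⁴.
θ = (T/G)·Σ L_i/J_i = (6840/26.2×10⁹)·(1.54/2.64×10^-5 + 1.74/1.77×10^-4 + 2.39/2.04×10^-5) = 0.04848 rad.

2.78°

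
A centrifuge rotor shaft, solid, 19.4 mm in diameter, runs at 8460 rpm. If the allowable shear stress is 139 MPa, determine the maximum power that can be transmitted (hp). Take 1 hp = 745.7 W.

237 hp

J = πd⁴/32 = π(0.0194)⁴/32 = 1.391×10^-8 m⁴.
T_max = τ_allow·J/r = 1.39×10^8 × 1.391×10^-8 / 0.00970 = 199.3 N·m.
ω = 2π·8460/60 = 885.9 rad/s, so P_max = T_max·ω = 1.765×10^5 W.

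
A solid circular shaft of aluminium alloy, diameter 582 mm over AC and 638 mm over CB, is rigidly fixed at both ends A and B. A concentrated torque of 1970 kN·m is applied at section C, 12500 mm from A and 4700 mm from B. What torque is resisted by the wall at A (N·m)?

407000 N·m

Compatibility: T_A·a/J_AC = T_B·b/J_CB with T_A + T_B = T₀.
J_AC = 0.0113 m⁴, J_CB = 0.0163 m⁴, so T_A = T₀·(J_AC/a)/((J_AC/a)+(J_CB/b)) = 407000 N·m, T_B = 1.563e6 N·m.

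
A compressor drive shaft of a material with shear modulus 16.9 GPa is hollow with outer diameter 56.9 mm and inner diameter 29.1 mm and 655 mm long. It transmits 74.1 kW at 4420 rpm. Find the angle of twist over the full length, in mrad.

ω = 2π·4420/60 = 462.9 rad/s, so T = P/ω = 74.1×10³ / 462.9 = 160.1 N·m.
J = π(d_o⁴ − d_i⁴)/32 = π(0.0569⁴ − 0.0291⁴)/32 = 9.587×10^-7 m⁴.
θ = T·L/(G·J) = 160.1 × 0.655 / (16.9×10⁹ × 9.587×10^-7) = 6.472×10^-3 rad.

6.47 mrad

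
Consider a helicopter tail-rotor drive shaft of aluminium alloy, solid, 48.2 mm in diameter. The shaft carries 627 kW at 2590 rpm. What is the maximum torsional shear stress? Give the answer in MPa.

ω = 2π·2590/60 = 271.2 rad/s, so T = P/ω = 627×10³ / 271.2 = 2312 N·m.
J = πd⁴/32 = π(0.0482)⁴/32 = 5.299×10^-7 m⁴.
τ_max = T·r/J = 2312 × 0.0241 / 5.299×10^-7 = 1.051×10^8 Pa.

105 MPa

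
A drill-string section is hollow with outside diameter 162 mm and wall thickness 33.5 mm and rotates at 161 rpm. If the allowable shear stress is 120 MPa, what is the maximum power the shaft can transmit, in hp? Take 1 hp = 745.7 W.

2000 hp

J = π(d_o⁴ − d_i⁴)/32 = π(0.162⁴ − 0.0950⁴)/32 = 5.962×10^-5 m⁴.
T_max = τ_allow·J/r = 1.20×10^8 × 5.962×10^-5 / 0.0810 = 88330 N·m.
ω = 2π·161/60 = 16.86 rad/s, so P_max = T_max·ω = 1.489×10^6 W.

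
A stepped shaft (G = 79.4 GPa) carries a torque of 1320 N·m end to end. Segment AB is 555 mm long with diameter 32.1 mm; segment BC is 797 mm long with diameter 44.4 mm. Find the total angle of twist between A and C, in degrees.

7.06°

J_AB = π(0.0321)⁴/32 = 1.04×10^-7 m⁴; J_BC = π(0.0444)⁴/32 = 3.82×10^-7 m⁴.
θ = (T/G)·Σ L_i/J_i = (1320/79.4×10⁹)·(0.555/1.04×10^-7 + 0.797/3.82×10^-7) = 0.1232 rad.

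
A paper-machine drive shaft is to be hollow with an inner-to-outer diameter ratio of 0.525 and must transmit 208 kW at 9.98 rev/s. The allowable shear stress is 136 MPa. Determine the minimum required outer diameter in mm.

ω = 2π·9.98 = 62.71 rad/s, so T = P/ω = 208×10³ / 62.71 = 3317 N·m.
For a hollow shaft with d_i/d_o = 0.525: τ_max = 16T/(π d_o³ (1−k⁴)), so d_o = [16T/(π τ_allow (1−k⁴))]^(1/3) = [16·3317/(π·1.36×10^8·0.9240)]^(1/3) = 0.05123 m.

51.2 mm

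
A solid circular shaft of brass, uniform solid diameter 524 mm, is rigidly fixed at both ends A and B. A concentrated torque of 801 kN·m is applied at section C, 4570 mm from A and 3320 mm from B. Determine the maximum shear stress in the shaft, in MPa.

With uniform GJ and both ends fixed, compatibility θ_AC = θ_CB gives T_A·a = T_B·b, together with T_A + T_B = T₀.
T_A = T₀·b/(a+b) = 801000·3320/7890 = 337000 N·m; T_B = 464000 N·m.
τ in each portion: τ_AC = 1.19×10^7 Pa, τ_CB = 1.64×10^7 Pa; maximum is in CB.
τ_max = T_CB·r/J = 464000·0.262/7.40×10^-3 = 1.642×10^7 Pa.

16.4 MPa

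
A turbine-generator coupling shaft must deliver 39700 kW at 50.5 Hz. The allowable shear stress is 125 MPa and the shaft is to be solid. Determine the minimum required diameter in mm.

172 mm

ω = 2π·50.5 = 317.3 rad/s, so T = P/ω = 39700×10³ / 317.3 = 125100 N·m.
For a solid shaft τ_max = 16T/(πd³), so d = (16T/(π τ_allow))^(1/3) = (16·125100/(π·1.25×10^8))^(1/3) = 0.1721 m.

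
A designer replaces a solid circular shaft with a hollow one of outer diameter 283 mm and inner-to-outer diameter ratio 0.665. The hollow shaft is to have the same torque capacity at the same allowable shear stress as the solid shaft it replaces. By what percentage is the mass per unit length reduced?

Equal τ_max and T ⇒ the solid shaft needs d_s³ = d_o³(1−k⁴), so d_s = 283·(1−0.665⁴)^(1/3) = 263.2 mm.
Area ratio A_h/A_s = d_o²(1−k²)/d_s² = (1−k²)/(1−k⁴)^(2/3) = 0.6449.
Mass saving = 1 − 0.6449 = 35.5 %.

35.5 %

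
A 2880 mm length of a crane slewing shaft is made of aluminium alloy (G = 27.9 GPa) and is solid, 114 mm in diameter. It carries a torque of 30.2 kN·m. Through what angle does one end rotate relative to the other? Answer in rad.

J = πd⁴/32 = π(0.114)⁴/32 = 1.658×10^-5 m⁴.
θ = T·L/(G·J) = 30200 × 2.88 / (27.9×10⁹ × 1.658×10^-5) = 0.1880 rad.

0.188 rad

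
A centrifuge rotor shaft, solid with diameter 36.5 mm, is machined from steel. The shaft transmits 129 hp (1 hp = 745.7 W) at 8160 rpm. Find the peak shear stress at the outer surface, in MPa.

11.8 MPa

ω = 2π·8160/60 = 854.5 rad/s, so T = P/ω = 129×745.7 / 854.5 = 112.6 N·m.
J = πd⁴/32 = π(0.0365)⁴/32 = 1.742×10^-7 m⁴.
τ_max = T·r/J = 112.6 × 0.0182 / 1.742×10^-7 = 1.179×10^7 Pa.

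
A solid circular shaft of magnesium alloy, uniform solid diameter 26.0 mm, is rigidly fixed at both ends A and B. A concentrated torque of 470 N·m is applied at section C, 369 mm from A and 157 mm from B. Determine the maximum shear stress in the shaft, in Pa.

9.55e7 Pa

With uniform GJ and both ends fixed, compatibility θ_AC = θ_CB gives T_A·a = T_B·b, together with T_A + T_B = T₀.
T_A = T₀·b/(a+b) = 470.0·157/526.0 = 140.3 N·m; T_B = 329.7 N·m.
τ in each portion: τ_AC = 4.07×10^7 Pa, τ_CB = 9.55×10^7 Pa; maximum is in CB.
τ_max = T_CB·r/J = 329.7·0.0130/4.49×10^-8 = 9.554×10^7 Pa.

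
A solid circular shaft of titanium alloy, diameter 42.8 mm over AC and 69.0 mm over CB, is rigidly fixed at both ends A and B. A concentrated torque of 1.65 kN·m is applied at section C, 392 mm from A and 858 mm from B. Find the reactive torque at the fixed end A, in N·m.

Compatibility: T_A·a/J_AC = T_B·b/J_CB with T_A + T_B = T₀.
J_AC = 3.29×10^-7 m⁴, J_CB = 2.23×10^-6 m⁴, so T_A = T₀·(J_AC/a)/((J_AC/a)+(J_CB/b)) = 403.8 N·m, T_B = 1246 N·m.

404 N·m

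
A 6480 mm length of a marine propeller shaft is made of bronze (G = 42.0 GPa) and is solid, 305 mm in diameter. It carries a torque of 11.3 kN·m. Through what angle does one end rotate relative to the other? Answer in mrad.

J = πd⁴/32 = π(0.305)⁴/32 = 8.496×10^-4 m⁴.
θ = T·L/(G·J) = 11300 × 6.48 / (42.0×10⁹ × 8.496×10^-4) = 2.052×10^-3 rad.

2.05 mrad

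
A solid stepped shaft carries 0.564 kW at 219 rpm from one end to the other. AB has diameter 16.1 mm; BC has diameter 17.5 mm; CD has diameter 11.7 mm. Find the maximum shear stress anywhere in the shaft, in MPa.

78.2 MPa

ω = 2π·219/60 = 22.93 rad/s, so T = P/ω = 0.564×10³ / 22.93 = 24.59 N·m.
Under the same torque, τ_max = 16T/(πd³) is largest where d is smallest — segment CD (d = 11.7 mm).
τ_max = 16·24.59/(π·(0.0117)³) = 7.820×10^7 Pa.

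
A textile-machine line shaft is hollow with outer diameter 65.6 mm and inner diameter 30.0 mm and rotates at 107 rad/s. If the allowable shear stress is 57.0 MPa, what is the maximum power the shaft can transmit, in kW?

323 kW

J = π(d_o⁴ − d_i⁴)/32 = π(0.0656⁴ − 0.0300⁴)/32 = 1.739×10^-6 m⁴.
T_max = τ_allow·J/r = 5.70×10^7 × 1.739×10^-6 / 0.0328 = 3021 N·m.
ω = 107 rad/s, so P_max = T_max·ω = 3.233×10^5 W.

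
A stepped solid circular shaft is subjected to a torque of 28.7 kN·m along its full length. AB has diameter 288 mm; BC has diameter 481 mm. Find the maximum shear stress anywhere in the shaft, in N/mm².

Under the same torque, τ_max = 16T/(πd³) is largest where d is smallest — segment AB (d = 288 mm).
τ_max = 16·28700/(π·(0.288)³) = 6.119×10^6 Pa.

6.12 N/mm²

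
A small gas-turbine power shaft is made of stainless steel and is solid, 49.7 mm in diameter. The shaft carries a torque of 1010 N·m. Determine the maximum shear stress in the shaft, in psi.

J = πd⁴/32 = π(0.0497)⁴/32 = 5.990×10^-7 m⁴.
τ_max = T·r/J = 1010 × 0.0249 / 5.990×10^-7 = 4.190×10^7 Pa.

6080 psi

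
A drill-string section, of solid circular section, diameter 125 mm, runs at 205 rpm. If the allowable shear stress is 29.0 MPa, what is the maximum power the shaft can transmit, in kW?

J = πd⁴/32 = π(0.125)⁴/32 = 2.397×10^-5 m⁴.
T_max = τ_allow·J/r = 2.90×10^7 × 2.397×10^-5 / 0.0625 = 11120 N·m.
ω = 2π·205/60 = 21.47 rad/s, so P_max = T_max·ω = 2.387×10^5 W.

239 kW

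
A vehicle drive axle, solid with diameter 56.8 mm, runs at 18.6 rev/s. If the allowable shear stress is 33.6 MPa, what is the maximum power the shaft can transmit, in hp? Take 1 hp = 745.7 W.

J = πd⁴/32 = π(0.0568)⁴/32 = 1.022×10^-6 m⁴.
T_max = τ_allow·J/r = 3.36×10^7 × 1.022×10^-6 / 0.0284 = 1209 N·m.
ω = 2π·18.6 = 116.9 rad/s, so P_max = T_max·ω = 1.413×10^5 W.

189 hp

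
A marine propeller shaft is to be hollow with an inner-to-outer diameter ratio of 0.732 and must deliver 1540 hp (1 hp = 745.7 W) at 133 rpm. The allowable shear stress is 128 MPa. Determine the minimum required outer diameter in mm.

ω = 2π·133/60 = 13.93 rad/s, so T = P/ω = 1540×745.7 / 13.93 = 82450 N·m.
For a hollow shaft with d_i/d_o = 0.732: τ_max = 16T/(π d_o³ (1−k⁴)), so d_o = [16T/(π τ_allow (1−k⁴))]^(1/3) = [16·82450/(π·1.28×10^8·0.7129)]^(1/3) = 0.1663 m.

166 mm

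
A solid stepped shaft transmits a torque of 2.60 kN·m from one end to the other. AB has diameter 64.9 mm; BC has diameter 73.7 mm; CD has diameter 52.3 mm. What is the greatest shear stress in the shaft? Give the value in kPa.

92600 kPa

Under the same torque, τ_max = 16T/(πd³) is largest where d is smallest — segment CD (d = 52.3 mm).
τ_max = 16·2600/(π·(0.0523)³) = 9.256×10^7 Pa.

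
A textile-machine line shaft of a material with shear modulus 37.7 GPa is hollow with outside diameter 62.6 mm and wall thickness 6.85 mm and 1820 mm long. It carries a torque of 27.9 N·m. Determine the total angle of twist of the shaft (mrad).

1.42 mrad

J = π(d_o⁴ − d_i⁴)/32 = π(0.0626⁴ − 0.0489⁴)/32 = 9.463×10^-7 m⁴.
θ = T·L/(G·J) = 27.90 × 1.82 / (37.7×10⁹ × 9.463×10^-7) = 1.423×10^-3 rad.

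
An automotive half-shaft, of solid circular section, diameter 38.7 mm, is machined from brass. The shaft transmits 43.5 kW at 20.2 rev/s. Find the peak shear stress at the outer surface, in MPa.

ω = 2π·20.2 = 126.9 rad/s, so T = P/ω = 43.5×10³ / 126.9 = 342.7 N·m.
J = πd⁴/32 = π(0.0387)⁴/32 = 2.202×10^-7 m⁴.
τ_max = T·r/J = 342.7 × 0.0194 / 2.202×10^-7 = 3.012×10^7 Pa.

30.1 MPa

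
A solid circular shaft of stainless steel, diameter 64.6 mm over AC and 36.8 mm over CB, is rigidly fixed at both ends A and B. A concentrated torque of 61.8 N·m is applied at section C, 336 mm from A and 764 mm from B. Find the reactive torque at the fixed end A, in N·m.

59.1 N·m

Compatibility: T_A·a/J_AC = T_B·b/J_CB with T_A + T_B = T₀.
J_AC = 1.71×10^-6 m⁴, J_CB = 1.80×10^-7 m⁴, so T_A = T₀·(J_AC/a)/((J_AC/a)+(J_CB/b)) = 59.06 N·m, T_B = 2.735 N·m.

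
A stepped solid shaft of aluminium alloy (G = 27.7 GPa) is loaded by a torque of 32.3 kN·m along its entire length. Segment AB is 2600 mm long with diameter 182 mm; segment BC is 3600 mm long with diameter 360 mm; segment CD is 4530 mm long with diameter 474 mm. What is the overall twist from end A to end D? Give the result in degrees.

1.82°

J_AB = π(0.182)⁴/32 = 1.08×10^-4 m⁴; J_BC = π(0.360)⁴/32 = 1.65×10^-3 m⁴; J_CD = π(0.474)⁴/32 = 4.96×10^-3 m⁴.
θ = (T/G)·Σ L_i/J_i = (32300/27.7×10⁹)·(2.60/1.08×10^-4 + 3.60/1.65×10^-3 + 4.53/4.96×10^-3) = 0.03176 rad.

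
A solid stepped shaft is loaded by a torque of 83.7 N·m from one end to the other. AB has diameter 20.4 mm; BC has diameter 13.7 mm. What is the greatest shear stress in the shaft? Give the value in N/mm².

166 N/mm²

Under the same torque, τ_max = 16T/(πd³) is largest where d is smallest — segment BC (d = 13.7 mm).
τ_max = 16·83.70/(π·(0.0137)³) = 1.658×10^8 Pa.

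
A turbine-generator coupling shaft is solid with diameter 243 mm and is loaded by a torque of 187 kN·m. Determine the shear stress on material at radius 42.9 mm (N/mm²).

J = πd⁴/32 = π(0.243)⁴/32 = 3.423×10^-4 m⁴.
Shear stress varies linearly with radius: τ = T·r/J = 187000 × 0.0429 / 3.423×10^-4 = 2.344×10^7 Pa.

23.4 N/mm²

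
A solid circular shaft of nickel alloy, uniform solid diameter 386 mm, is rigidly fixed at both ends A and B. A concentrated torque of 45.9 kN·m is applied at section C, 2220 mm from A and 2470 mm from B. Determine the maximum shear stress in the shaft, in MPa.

With uniform GJ and both ends fixed, compatibility θ_AC = θ_CB gives T_A·a = T_B·b, together with T_A + T_B = T₀.
T_A = T₀·b/(a+b) = 45900·2470/4690 = 24170 N·m; T_B = 21730 N·m.
τ in each portion: τ_AC = 2.14×10^6 Pa, τ_CB = 1.92×10^6 Pa; maximum is in AC.
τ_max = T_AC·r/J = 24170·0.193/2.18×10^-3 = 2.141×10^6 Pa.

2.14 MPa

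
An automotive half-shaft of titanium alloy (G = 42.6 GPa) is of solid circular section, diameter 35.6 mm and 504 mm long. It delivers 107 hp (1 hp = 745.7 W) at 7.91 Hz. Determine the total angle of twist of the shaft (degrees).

6.90°

ω = 2π·7.91 = 49.70 rad/s, so T = P/ω = 107×745.7 / 49.70 = 1605 N·m.
J = πd⁴/32 = π(0.0356)⁴/32 = 1.577×10^-7 m⁴.
θ = T·L/(G·J) = 1605 × 0.504 / (42.6×10⁹ × 1.577×10^-7) = 0.1205 rad.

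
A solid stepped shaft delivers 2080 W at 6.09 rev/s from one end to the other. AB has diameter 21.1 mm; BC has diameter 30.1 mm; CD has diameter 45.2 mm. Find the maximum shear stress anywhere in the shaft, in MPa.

ω = 2π·6.09 = 38.26 rad/s, so T = P/ω = 2080 / 38.26 = 54.36 N·m.
Under the same torque, τ_max = 16T/(πd³) is largest where d is smallest — segment AB (d = 21.1 mm).
τ_max = 16·54.36/(π·(0.0211)³) = 2.947×10^7 Pa.

29.5 MPa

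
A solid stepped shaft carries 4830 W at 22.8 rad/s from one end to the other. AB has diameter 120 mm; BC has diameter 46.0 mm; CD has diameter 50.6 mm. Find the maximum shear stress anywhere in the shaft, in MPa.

ω = 22.8 rad/s, so T = P/ω = 4830 / 22.80 = 211.8 N·m.
Under the same torque, τ_max = 16T/(πd³) is largest where d is smallest — segment BC (d = 46.0 mm).
τ_max = 16·211.8/(π·(0.0460)³) = 1.108×10^7 Pa.

11.1 MPa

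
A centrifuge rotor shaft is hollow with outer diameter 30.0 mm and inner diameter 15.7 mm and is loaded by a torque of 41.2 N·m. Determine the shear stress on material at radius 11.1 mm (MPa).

6.22 MPa

J = π(d_o⁴ − d_i⁴)/32 = π(0.0300⁴ − 0.0157⁴)/32 = 7.356×10^-8 m⁴.
Shear stress varies linearly with radius: τ = T·r/J = 41.20 × 0.0111 / 7.356×10^-8 = 6.217×10^6 Pa.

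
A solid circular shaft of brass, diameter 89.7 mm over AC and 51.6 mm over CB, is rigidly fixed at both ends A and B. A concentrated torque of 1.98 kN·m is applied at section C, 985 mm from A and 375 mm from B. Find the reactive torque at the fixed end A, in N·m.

Compatibility: T_A·a/J_AC = T_B·b/J_CB with T_A + T_B = T₀.
J_AC = 6.36×10^-6 m⁴, J_CB = 6.96×10^-7 m⁴, so T_A = T₀·(J_AC/a)/((J_AC/a)+(J_CB/b)) = 1538 N·m, T_B = 442.3 N·m.

1540 N·m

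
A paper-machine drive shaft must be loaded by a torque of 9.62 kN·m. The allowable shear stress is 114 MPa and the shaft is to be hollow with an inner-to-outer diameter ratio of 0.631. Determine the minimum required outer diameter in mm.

79.9 mm

For a hollow shaft with d_i/d_o = 0.631: τ_max = 16T/(π d_o³ (1−k⁴)), so d_o = [16T/(π τ_allow (1−k⁴))]^(1/3) = [16·9620/(π·1.14×10^8·0.8415)]^(1/3) = 0.07993 m.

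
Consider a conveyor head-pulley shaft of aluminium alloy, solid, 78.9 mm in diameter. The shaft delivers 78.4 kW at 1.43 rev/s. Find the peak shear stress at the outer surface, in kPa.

ω = 2π·1.43 = 8.985 rad/s, so T = P/ω = 78.4×10³ / 8.985 = 8726 N·m.
J = πd⁴/32 = π(0.0789)⁴/32 = 3.805×10^-6 m⁴.
τ_max = T·r/J = 8726 × 0.0395 / 3.805×10^-6 = 9.048×10^7 Pa.

90500 kPa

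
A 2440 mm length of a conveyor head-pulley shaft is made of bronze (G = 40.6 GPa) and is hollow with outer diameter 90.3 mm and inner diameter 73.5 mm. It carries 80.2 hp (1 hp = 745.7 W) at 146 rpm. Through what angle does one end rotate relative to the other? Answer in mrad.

ω = 2π·146/60 = 15.29 rad/s, so T = P/ω = 80.2×745.7 / 15.29 = 3912 N·m.
J = π(d_o⁴ − d_i⁴)/32 = π(0.0903⁴ − 0.0735⁴)/32 = 3.662×10^-6 m⁴.
θ = T·L/(G·J) = 3912 × 2.44 / (40.6×10⁹ × 3.662×10^-6) = 0.06419 rad.

64.2 mrad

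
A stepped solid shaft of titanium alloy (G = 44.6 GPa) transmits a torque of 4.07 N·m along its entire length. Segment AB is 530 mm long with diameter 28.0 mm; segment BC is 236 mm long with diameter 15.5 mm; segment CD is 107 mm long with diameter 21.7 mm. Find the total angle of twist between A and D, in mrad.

5.05 mrad

J_AB = π(0.0280)⁴/32 = 6.03×10^-8 m⁴; J_BC = π(0.0155)⁴/32 = 5.67×10^-9 m⁴; J_CD = π(0.0217)⁴/32 = 2.18×10^-8 m⁴.
θ = (T/G)·Σ L_i/J_i = (4.070/44.6×10⁹)·(0.530/6.03×10^-8 + 0.236/5.67×10^-9 + 0.107/2.18×10^-8) = 5.051×10^-3 rad.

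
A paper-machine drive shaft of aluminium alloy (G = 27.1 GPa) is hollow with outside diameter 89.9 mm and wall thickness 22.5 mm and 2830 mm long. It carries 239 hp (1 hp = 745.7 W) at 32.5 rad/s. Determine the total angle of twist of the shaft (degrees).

ω = 32.5 rad/s, so T = P/ω = 239×745.7 / 32.50 = 5484 N·m.
J = π(d_o⁴ − d_i⁴)/32 = π(0.0899⁴ − 0.0449⁴)/32 = 6.014×10^-6 m⁴.
θ = T·L/(G·J) = 5484 × 2.83 / (27.1×10⁹ × 6.014×10^-6) = 0.09523 rad.

5.46°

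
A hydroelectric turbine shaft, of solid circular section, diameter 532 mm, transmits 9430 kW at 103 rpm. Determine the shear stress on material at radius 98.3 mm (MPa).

10.9 MPa

ω = 2π·103/60 = 10.79 rad/s, so T = P/ω = 9430×10³ / 10.79 = 874300 N·m.
J = πd⁴/32 = π(0.532)⁴/32 = 7.864×10^-3 m⁴.
Shear stress varies linearly with radius: τ = T·r/J = 874300 × 0.0983 / 7.864×10^-3 = 1.093×10^7 Pa.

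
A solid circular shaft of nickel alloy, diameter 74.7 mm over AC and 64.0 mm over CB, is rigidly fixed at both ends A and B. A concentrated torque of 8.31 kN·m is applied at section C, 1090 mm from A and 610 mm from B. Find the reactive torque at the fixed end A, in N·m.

4230 N·m

Compatibility: T_A·a/J_AC = T_B·b/J_CB with T_A + T_B = T₀.
J_AC = 3.06×10^-6 m⁴, J_CB = 1.65×10^-6 m⁴, so T_A = T₀·(J_AC/a)/((J_AC/a)+(J_CB/b)) = 4234 N·m, T_B = 4076 N·m.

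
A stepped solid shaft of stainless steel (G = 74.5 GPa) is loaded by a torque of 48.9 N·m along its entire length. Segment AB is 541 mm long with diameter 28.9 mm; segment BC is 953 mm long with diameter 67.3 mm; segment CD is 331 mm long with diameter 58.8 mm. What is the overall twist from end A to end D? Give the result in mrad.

J_AB = π(0.0289)⁴/32 = 6.85×10^-8 m⁴; J_BC = π(0.0673)⁴/32 = 2.01×10^-6 m⁴; J_CD = π(0.0588)⁴/32 = 1.17×10^-6 m⁴.
θ = (T/G)·Σ L_i/J_i = (48.90/74.5×10⁹)·(0.541/6.85×10^-8 + 0.953/2.01×10^-6 + 0.331/1.17×10^-6) = 5.681×10^-3 rad.

5.68 mrad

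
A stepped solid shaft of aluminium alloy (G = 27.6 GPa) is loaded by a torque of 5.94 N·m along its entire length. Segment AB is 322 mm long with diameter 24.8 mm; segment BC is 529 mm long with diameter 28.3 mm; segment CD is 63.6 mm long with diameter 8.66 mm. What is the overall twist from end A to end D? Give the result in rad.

J_AB = π(0.0248)⁴/32 = 3.71×10^-8 m⁴; J_BC = π(0.0283)⁴/32 = 6.30×10^-8 m⁴; J_CD = π(0.00866)⁴/32 = 5.52×10^-10 m⁴.
θ = (T/G)·Σ L_i/J_i = (5.940/27.6×10⁹)·(0.322/3.71×10^-8 + 0.529/6.30×10^-8 + 0.0636/5.52×10^-10) = 0.02846 rad.

0.0285 rad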